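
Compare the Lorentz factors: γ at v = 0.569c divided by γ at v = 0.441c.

γ₁ = 1/√(1 - 0.569²) = 1.2160
γ₂ = 1/√(1 - 0.441²) = 1.1142
γ₁/γ₂ = 1.2160/1.1142 = 1.091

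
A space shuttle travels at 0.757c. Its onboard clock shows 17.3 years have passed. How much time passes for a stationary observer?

Proper time Δt₀ = 17.3 years
γ = 1/√(1 - 0.757²) = 1.5304
Δt = γΔt₀ = 1.5304 × 17.3 = 26.48 years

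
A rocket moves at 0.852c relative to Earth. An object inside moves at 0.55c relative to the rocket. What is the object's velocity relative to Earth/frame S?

u = (u' + v)/(1 + u'v/c²)
Numerator: 0.55 + 0.852 = 1.402
Denominator: 1 + 0.4686 = 1.4686
u = 1.402/1.4686 = 0.9547c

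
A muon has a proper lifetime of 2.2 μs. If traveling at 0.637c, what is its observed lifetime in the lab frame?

Proper lifetime τ₀ = 2.2 μs
γ = 1/√(1 - 0.637²) = 1.2972
τ = γτ₀ = 1.2972 × 2.2 μs = 2.854 μs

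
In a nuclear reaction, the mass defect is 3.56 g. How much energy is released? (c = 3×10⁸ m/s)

Convert mass defect: Δm = 3.56 g = 0.00356 kg
E = Δm·c² = 0.00356 × (3×10⁸)²
= 0.00356 × 9×10¹⁶ = 3.204×10¹⁴ J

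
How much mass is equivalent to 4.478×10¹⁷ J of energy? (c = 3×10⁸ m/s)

From E = mc², we get m = E/c²
c² = (3×10⁸)² = 9×10¹⁶ m²/s²
m = 4.478×10¹⁷ / 9×10¹⁶ = 4.976 kg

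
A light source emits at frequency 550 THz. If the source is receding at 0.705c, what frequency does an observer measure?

β = v/c = 0.705
(1-β)/(1+β) = 0.295/1.705 = 0.17302
Doppler factor = √(0.17302) = 0.4160
f_obs = 550 × 0.4160 = 228.8 THz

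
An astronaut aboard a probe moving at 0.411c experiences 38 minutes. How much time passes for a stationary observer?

Proper time Δt₀ = 38 minutes
γ = 1/√(1 - 0.411²) = 1.0969
Δt = γΔt₀ = 1.0969 × 38 = 41.68 minutes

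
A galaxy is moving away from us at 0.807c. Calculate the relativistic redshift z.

β = 0.807
(1+β)/(1-β) = 1.807/0.193 = 9.363
√(9.363) = 3.060
z = 3.060 - 1 = 2.060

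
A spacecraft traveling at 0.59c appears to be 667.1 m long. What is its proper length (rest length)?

Contracted length L = 667.1 m
γ = 1/√(1 - 0.59²) = 1.2385
L₀ = γL = 1.2385 × 667.1 = 826.2 m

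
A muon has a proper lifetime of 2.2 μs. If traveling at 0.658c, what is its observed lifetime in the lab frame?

Proper lifetime τ₀ = 2.2 μs
γ = 1/√(1 - 0.658²) = 1.328
τ = γτ₀ = 1.328 × 2.2 μs = 2.922 μs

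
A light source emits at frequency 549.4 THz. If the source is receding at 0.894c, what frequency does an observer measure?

β = v/c = 0.894
(1-β)/(1+β) = 0.106/1.894 = 0.05597
Doppler factor = √(0.05597) = 0.2366
f_obs = 549.4 × 0.2366 = 130.0 THz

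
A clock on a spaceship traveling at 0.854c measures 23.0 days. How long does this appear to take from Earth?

Proper time Δt₀ = 23.0 days
γ = 1/√(1 - 0.854²) = 1.922
Δt = γΔt₀ = 1.922 × 23.0 = 44.21 days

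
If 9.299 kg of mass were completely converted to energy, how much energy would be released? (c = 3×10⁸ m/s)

Using E = mc²:
c² = (3×10⁸)² = 9×10¹⁶ m²/s²
E = 9.299 × 9×10¹⁶ = 8.369×10¹⁷ J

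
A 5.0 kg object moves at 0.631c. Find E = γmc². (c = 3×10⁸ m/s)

γ = 1/√(1 - 0.631²) = 1.289
mc² = 5.0 × (3×10⁸)² = 4.500×10¹⁷ J
E = γmc² = 1.289 × 4.500×10¹⁷ = 5.801×10¹⁷ J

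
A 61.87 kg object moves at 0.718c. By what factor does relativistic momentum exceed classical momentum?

p_rel = γmv, p_class = mv
Ratio = γ = 1/√(1 - 0.718²) = 1.437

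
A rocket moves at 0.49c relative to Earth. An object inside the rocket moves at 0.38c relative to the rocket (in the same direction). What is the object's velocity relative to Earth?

u = (u' + v)/(1 + u'v/c²)
Numerator: 0.38 + 0.49 = 0.87
Denominator: 1 + 0.1862 = 1.1862
u = 0.87/1.1862 = 0.7334c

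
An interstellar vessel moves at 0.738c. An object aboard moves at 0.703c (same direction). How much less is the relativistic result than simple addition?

Classical: u' + v = 0.703 + 0.738 = 1.441c
Relativistic: u = (0.703 + 0.738)/(1 + 0.518814) = 1.441/1.518814 = 0.9488c
Difference: 1.441 - 0.9488 = 0.4922c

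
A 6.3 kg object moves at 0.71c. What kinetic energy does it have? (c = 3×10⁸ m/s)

γ = 1/√(1 - 0.71²) = 1.42005
γ - 1 = 0.42005
KE = (γ-1)mc² = 0.42005 × 6.3 × (3×10⁸)² = 2.382×10¹⁷ J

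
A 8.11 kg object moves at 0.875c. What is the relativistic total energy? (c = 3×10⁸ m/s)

γ = 1/√(1 - 0.875²) = 2.066
mc² = 8.11 × (3×10⁸)² = 7.299×10¹⁷ J
E = γmc² = 2.066 × 7.299×10¹⁷ = 1.508×10¹⁸ J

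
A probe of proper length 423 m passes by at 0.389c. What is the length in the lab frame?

Proper length L₀ = 423 m
γ = 1/√(1 - 0.389²) = 1.0855
L = L₀/γ = 423/1.0855 = 389.7 m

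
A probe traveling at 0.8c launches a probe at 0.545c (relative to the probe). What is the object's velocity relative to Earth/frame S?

u = (u' + v)/(1 + u'v/c²)
Numerator: 0.545 + 0.8 = 1.345
Denominator: 1 + 0.436 = 1.436
u = 1.345/1.436 = 0.9366c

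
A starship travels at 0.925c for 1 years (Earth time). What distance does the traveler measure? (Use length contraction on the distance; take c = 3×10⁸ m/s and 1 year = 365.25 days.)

Earth distance: d = v × t = 0.925c × 1 yr = 8.757×10¹⁵ m
γ = 2.632
d' = d/γ = 8.757×10¹⁵/2.632 = 3.327×10¹⁵ m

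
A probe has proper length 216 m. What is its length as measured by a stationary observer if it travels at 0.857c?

Proper length L₀ = 216 m
γ = 1/√(1 - 0.857²) = 1.941
L = L₀/γ = 216/1.941 = 111.3 m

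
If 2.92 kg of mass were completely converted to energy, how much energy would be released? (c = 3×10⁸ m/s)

Using E = mc²:
c² = (3×10⁸)² = 9×10¹⁶ m²/s²
E = 2.92 × 9×10¹⁶ = 2.628×10¹⁷ J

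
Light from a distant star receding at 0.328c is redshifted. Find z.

β = 0.328
(1+β)/(1-β) = 1.328/0.672 = 1.9762
√(1.9762) = 1.4058
z = 1.4058 - 1 = 0.4058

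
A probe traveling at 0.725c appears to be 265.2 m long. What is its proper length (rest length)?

Contracted length L = 265.2 m
γ = 1/√(1 - 0.725²) = 1.4519
L₀ = γL = 1.4519 × 265.2 = 385.0 m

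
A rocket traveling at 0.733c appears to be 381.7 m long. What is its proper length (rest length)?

Contracted length L = 381.7 m
γ = 1/√(1 - 0.733²) = 1.470
L₀ = γL = 1.470 × 381.7 = 561.1 m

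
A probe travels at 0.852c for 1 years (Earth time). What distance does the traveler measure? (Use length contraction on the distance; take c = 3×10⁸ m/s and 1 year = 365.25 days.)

Earth distance: d = v × t = 0.852c × 1 yr = 8.066×10¹⁵ m
γ = 1.910
d' = d/γ = 8.066×10¹⁵/1.910 = 4.223×10¹⁵ m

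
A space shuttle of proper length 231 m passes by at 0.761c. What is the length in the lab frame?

Proper length L₀ = 231 m
γ = 1/√(1 - 0.761²) = 1.541
L = L₀/γ = 231/1.541 = 149.9 m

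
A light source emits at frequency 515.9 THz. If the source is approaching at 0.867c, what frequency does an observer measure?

β = v/c = 0.867
(1+β)/(1-β) = 1.867/0.133 = 14.04
Doppler factor = √(14.04) = 3.747
f_obs = 515.9 × 3.747 = 1933 THz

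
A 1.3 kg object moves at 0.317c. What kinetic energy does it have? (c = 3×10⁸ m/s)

γ = 1/√(1 - 0.317²) = 1.05438
γ - 1 = 0.05438
KE = (γ-1)mc² = 0.05438 × 1.3 × (3×10⁸)² = 6.362×10¹⁵ J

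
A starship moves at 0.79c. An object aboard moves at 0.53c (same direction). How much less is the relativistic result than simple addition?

Classical: u' + v = 0.53 + 0.79 = 1.32c
Relativistic: u = (0.53 + 0.79)/(1 + 0.4187) = 1.32/1.4187 = 0.9304c
Difference: 1.32 - 0.9304 = 0.3896c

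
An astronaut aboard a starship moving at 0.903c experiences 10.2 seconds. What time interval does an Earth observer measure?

Proper time Δt₀ = 10.2 seconds
γ = 1/√(1 - 0.903²) = 2.3275
Δt = γΔt₀ = 2.3275 × 10.2 = 23.74 seconds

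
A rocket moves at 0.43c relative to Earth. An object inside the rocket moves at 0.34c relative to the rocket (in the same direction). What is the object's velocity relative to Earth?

u = (u' + v)/(1 + u'v/c²)
Numerator: 0.34 + 0.43 = 0.77
Denominator: 1 + 0.1462 = 1.1462
u = 0.77/1.1462 = 0.6718c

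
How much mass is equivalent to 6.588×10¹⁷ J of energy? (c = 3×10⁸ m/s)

From E = mc², we get m = E/c²
c² = (3×10⁸)² = 9×10¹⁶ m²/s²
m = 6.588×10¹⁷ / 9×10¹⁶ = 7.320 kg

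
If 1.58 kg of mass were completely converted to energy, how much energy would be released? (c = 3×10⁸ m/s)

Using E = mc²:
c² = (3×10⁸)² = 9×10¹⁶ m²/s²
E = 1.58 × 9×10¹⁶ = 1.422×10¹⁷ J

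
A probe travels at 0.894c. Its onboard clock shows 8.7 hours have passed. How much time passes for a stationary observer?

Proper time Δt₀ = 8.7 hours
γ = 1/√(1 - 0.894²) = 2.232
Δt = γΔt₀ = 2.232 × 8.7 = 19.42 hours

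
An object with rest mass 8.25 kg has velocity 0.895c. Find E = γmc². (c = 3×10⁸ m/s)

γ = 1/√(1 - 0.895²) = 2.242
mc² = 8.25 × (3×10⁸)² = 7.425×10¹⁷ J
E = γmc² = 2.242 × 7.425×10¹⁷ = 1.665×10¹⁸ J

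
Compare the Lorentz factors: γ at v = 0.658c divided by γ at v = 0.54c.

γ₁ = 1/√(1 - 0.658²) = 1.328
γ₂ = 1/√(1 - 0.54²) = 1.188
γ₁/γ₂ = 1.328/1.188 = 1.118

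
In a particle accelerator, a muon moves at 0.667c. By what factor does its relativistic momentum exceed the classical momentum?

p_rel = γmv, p_class = mv
Ratio = γ = 1/√(1 - 0.667²)
= 1/√(0.555111) = 1.342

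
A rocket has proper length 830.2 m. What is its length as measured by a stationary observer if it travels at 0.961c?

Proper length L₀ = 830.2 m
γ = 1/√(1 - 0.961²) = 3.616
L = L₀/γ = 830.2/3.616 = 229.6 m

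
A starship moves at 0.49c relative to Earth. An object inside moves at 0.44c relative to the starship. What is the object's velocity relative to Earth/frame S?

u = (u' + v)/(1 + u'v/c²)
Numerator: 0.44 + 0.49 = 0.93
Denominator: 1 + 0.2156 = 1.2156
u = 0.93/1.2156 = 0.7651c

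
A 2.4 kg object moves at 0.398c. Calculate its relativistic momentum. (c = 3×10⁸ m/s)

γ = 1/√(1 - 0.398²) = 1.090
v = 0.398 × 3×10⁸ = 1.194×10⁸ m/s
p = γmv = 1.090 × 2.4 × 1.194×10⁸ = 3.124×10⁸ kg·m/s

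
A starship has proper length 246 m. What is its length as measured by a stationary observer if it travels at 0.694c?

Proper length L₀ = 246 m
γ = 1/√(1 - 0.694²) = 1.389
L = L₀/γ = 246/1.389 = 177.1 m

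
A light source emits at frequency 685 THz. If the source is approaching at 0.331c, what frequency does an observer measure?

β = v/c = 0.331
(1+β)/(1-β) = 1.331/0.669 = 1.9895
Doppler factor = √(1.9895) = 1.4105
f_obs = 685 × 1.4105 = 966.2 THz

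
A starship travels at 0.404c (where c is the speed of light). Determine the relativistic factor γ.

v/c = 0.404, so (v/c)² = 0.163216
1 - (v/c)² = 0.836784
γ = 1/√(0.836784) = 1.093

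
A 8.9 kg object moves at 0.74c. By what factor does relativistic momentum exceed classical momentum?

p_rel = γmv, p_class = mv
Ratio = γ = 1/√(1 - 0.74²) = 1.487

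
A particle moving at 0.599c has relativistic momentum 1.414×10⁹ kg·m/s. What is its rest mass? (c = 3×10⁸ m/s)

γ = 1/√(1 - 0.599²) = 1.2488
v = 0.599 × 3×10⁸ = 1.797×10⁸ m/s
m = p/(γv) = 1.414×10⁹/(1.2488 × 1.797×10⁸) = 6.301 kg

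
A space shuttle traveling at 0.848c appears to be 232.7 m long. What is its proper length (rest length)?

Contracted length L = 232.7 m
γ = 1/√(1 - 0.848²) = 1.887
L₀ = γL = 1.887 × 232.7 = 439.1 m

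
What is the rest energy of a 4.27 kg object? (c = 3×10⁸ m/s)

c² = (3×10⁸)² = 9.000×10¹⁶ m²/s²
E₀ = mc² = 4.27 × 9.000×10¹⁶ = 3.843×10¹⁷ J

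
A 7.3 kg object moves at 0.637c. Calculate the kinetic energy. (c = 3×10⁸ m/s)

γ = 1/√(1 - 0.637²) = 1.2972
γ - 1 = 0.2972
KE = (γ-1)mc² = 0.2972 × 7.3 × (3×10⁸)² = 1.953×10¹⁷ J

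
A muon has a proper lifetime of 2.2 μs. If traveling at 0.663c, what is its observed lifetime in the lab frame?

Proper lifetime τ₀ = 2.2 μs
γ = 1/√(1 - 0.663²) = 1.336
τ = γτ₀ = 1.336 × 2.2 μs = 2.939 μs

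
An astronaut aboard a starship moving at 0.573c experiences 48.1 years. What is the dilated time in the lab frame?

Proper time Δt₀ = 48.1 years
γ = 1/√(1 - 0.573²) = 1.2202
Δt = γΔt₀ = 1.2202 × 48.1 = 58.69 years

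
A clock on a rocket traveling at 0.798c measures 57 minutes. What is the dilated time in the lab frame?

Proper time Δt₀ = 57 minutes
γ = 1/√(1 - 0.798²) = 1.6593
Δt = γΔt₀ = 1.6593 × 57 = 94.58 minutes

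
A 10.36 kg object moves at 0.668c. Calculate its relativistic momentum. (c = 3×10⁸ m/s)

γ = 1/√(1 - 0.668²) = 1.344
v = 0.668 × 3×10⁸ = 2.004×10⁸ m/s
p = γmv = 1.344 × 10.36 × 2.004×10⁸ = 2.790×10⁹ kg·m/s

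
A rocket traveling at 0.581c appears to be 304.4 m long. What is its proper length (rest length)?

Contracted length L = 304.4 m
γ = 1/√(1 - 0.581²) = 1.2286
L₀ = γL = 1.2286 × 304.4 = 374.0 m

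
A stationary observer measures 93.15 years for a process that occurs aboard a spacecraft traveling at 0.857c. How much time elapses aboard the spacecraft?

Dilated time Δt = 93.15 years
γ = 1/√(1 - 0.857²) = 1.9406
Δt₀ = Δt/γ = 93.15/1.9406 = 48.00 years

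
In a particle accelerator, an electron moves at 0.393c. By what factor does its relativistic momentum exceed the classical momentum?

p_rel = γmv, p_class = mv
Ratio = γ = 1/√(1 - 0.393²)
= 1/√(0.845551) = 1.088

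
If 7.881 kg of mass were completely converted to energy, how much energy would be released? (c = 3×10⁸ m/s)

Using E = mc²:
c² = (3×10⁸)² = 9×10¹⁶ m²/s²
E = 7.881 × 9×10¹⁶ = 7.093×10¹⁷ J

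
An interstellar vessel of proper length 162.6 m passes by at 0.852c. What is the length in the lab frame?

Proper length L₀ = 162.6 m
γ = 1/√(1 - 0.852²) = 1.910
L = L₀/γ = 162.6/1.910 = 85.13 m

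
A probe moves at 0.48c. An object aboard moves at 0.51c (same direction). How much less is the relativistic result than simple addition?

Classical: u' + v = 0.51 + 0.48 = 0.99c
Relativistic: u = (0.51 + 0.48)/(1 + 0.2448) = 0.99/1.2448 = 0.7953c
Difference: 0.99 - 0.7953 = 0.1947c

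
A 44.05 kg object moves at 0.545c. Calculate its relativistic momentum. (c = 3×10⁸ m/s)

γ = 1/√(1 - 0.545²) = 1.1927
v = 0.545 × 3×10⁸ = 1.635×10⁸ m/s
p = γmv = 1.1927 × 44.05 × 1.635×10⁸ = 8.590×10⁹ kg·m/s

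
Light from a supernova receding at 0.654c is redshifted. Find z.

β = 0.654
(1+β)/(1-β) = 1.654/0.346 = 4.780
√(4.780) = 2.186
z = 2.186 - 1 = 1.186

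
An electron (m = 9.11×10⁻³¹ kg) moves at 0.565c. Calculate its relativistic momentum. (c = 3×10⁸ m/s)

γ = 1/√(1 - 0.565²) = 1.21199
v = 0.565 × 3×10⁸ = 1.695×10⁸ m/s
p = γmv = 1.21199 × 9.11×10⁻³¹ × 1.695×10⁸ = 1.871×10⁻²² kg·m/s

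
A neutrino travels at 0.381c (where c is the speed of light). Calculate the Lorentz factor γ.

v/c = 0.381, so (v/c)² = 0.145161
1 - (v/c)² = 0.854839
γ = 1/√(0.854839) = 1.082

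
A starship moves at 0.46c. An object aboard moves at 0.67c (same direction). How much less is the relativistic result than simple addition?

Classical: u' + v = 0.67 + 0.46 = 1.13c
Relativistic: u = (0.67 + 0.46)/(1 + 0.3082) = 1.13/1.3082 = 0.8638c
Difference: 1.13 - 0.8638 = 0.2662c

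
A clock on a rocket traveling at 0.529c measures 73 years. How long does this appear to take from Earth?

Proper time Δt₀ = 73 years
γ = 1/√(1 - 0.529²) = 1.1784
Δt = γΔt₀ = 1.1784 × 73 = 86.02 years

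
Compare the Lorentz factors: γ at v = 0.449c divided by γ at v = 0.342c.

γ₁ = 1/√(1 - 0.449²) = 1.119
γ₂ = 1/√(1 - 0.342²) = 1.064
γ₁/γ₂ = 1.119/1.064 = 1.052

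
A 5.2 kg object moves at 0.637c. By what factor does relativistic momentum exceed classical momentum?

p_rel = γmv, p_class = mv
Ratio = γ = 1/√(1 - 0.637²) = 1.297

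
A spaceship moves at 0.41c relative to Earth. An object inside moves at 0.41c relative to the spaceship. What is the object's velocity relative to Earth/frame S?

u = (u' + v)/(1 + u'v/c²)
Numerator: 0.41 + 0.41 = 0.82
Denominator: 1 + 0.1681 = 1.1681
u = 0.82/1.1681 = 0.7020c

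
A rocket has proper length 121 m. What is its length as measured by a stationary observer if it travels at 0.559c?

Proper length L₀ = 121 m
γ = 1/√(1 - 0.559²) = 1.206
L = L₀/γ = 121/1.206 = 100.3 m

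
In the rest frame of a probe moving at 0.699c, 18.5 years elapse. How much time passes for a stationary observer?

Proper time Δt₀ = 18.5 years
γ = 1/√(1 - 0.699²) = 1.3984
Δt = γΔt₀ = 1.3984 × 18.5 = 25.87 years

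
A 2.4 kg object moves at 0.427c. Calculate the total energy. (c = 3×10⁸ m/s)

γ = 1/√(1 - 0.427²) = 1.106
mc² = 2.4 × (3×10⁸)² = 2.160×10¹⁷ J
E = γmc² = 1.106 × 2.160×10¹⁷ = 2.389×10¹⁷ J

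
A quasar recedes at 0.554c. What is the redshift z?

β = 0.554
(1+β)/(1-β) = 1.554/0.446 = 3.4843
√(3.4843) = 1.8666
z = 1.8666 - 1 = 0.8666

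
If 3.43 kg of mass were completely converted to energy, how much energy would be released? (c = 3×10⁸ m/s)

Using E = mc²:
c² = (3×10⁸)² = 9×10¹⁶ m²/s²
E = 3.43 × 9×10¹⁶ = 3.087×10¹⁷ J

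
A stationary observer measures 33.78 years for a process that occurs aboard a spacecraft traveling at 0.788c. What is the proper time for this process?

Dilated time Δt = 33.78 years
γ = 1/√(1 - 0.788²) = 1.624
Δt₀ = Δt/γ = 33.78/1.624 = 20.80 years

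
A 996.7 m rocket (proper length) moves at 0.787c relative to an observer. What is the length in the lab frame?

Proper length L₀ = 996.7 m
γ = 1/√(1 - 0.787²) = 1.621
L = L₀/γ = 996.7/1.621 = 614.9 m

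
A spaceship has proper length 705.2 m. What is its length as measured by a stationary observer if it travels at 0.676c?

Proper length L₀ = 705.2 m
γ = 1/√(1 - 0.676²) = 1.357
L = L₀/γ = 705.2/1.357 = 519.7 m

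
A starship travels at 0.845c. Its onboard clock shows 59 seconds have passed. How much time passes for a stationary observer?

Proper time Δt₀ = 59 seconds
γ = 1/√(1 - 0.845²) = 1.870
Δt = γΔt₀ = 1.870 × 59 = 110.3 seconds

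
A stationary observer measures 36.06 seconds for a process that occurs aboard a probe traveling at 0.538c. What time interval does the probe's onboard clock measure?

Dilated time Δt = 36.06 seconds
γ = 1/√(1 - 0.538²) = 1.186
Δt₀ = Δt/γ = 36.06/1.186 = 30.40 seconds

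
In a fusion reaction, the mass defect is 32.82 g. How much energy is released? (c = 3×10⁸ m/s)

Convert mass defect: Δm = 32.82 g = 0.03282 kg
E = Δm·c² = 0.03282 × (3×10⁸)²
= 0.03282 × 9×10¹⁶ = 2.954×10¹⁵ J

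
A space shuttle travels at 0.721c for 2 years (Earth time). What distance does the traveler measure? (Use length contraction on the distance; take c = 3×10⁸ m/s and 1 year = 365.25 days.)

Earth distance: d = v × t = 0.721c × 2 yr = 1.3652×10¹⁶ m
γ = 1.4431
d' = d/γ = 1.3652×10¹⁶/1.4431 = 9.460×10¹⁵ m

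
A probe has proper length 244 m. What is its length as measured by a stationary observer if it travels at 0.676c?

Proper length L₀ = 244 m
γ = 1/√(1 - 0.676²) = 1.357
L = L₀/γ = 244/1.357 = 179.8 m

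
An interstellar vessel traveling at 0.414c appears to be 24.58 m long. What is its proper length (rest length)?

Contracted length L = 24.58 m
γ = 1/√(1 - 0.414²) = 1.0986
L₀ = γL = 1.0986 × 24.58 = 27.00 m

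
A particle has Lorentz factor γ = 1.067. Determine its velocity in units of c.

From γ = 1/√(1 - v²/c²):
1/γ² = 1/1.067² = 0.87836
v²/c² = 1 - 0.87836 = 0.12164
v/c = √(0.12164) = 0.3488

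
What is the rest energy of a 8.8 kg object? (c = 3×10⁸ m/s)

c² = (3×10⁸)² = 9.000×10¹⁶ m²/s²
E₀ = mc² = 8.8 × 9.000×10¹⁶ = 7.920×10¹⁷ J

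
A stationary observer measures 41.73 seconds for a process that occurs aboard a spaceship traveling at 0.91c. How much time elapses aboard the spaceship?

Dilated time Δt = 41.73 seconds
γ = 1/√(1 - 0.91²) = 2.412
Δt₀ = Δt/γ = 41.73/2.412 = 17.30 seconds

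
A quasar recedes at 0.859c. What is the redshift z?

β = 0.859
(1+β)/(1-β) = 1.859/0.141 = 13.184
√(13.184) = 3.631
z = 3.631 - 1 = 2.631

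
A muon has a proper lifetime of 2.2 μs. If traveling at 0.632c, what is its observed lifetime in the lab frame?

Proper lifetime τ₀ = 2.2 μs
γ = 1/√(1 - 0.632²) = 1.2904
τ = γτ₀ = 1.2904 × 2.2 μs = 2.839 μs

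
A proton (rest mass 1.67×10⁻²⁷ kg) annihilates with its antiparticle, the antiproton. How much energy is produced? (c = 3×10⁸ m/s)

Both particles have the same rest mass, so total mass = 2m
E = 2m·c² = 2 × 1.67×10⁻²⁷ × (3×10⁸)²
= 2 × 1.67×10⁻²⁷ × 9×10¹⁶
= 3.006×10⁻¹⁰ J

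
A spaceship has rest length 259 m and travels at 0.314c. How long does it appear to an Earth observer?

Proper length L₀ = 259 m
γ = 1/√(1 - 0.314²) = 1.0533
L = L₀/γ = 259/1.0533 = 245.9 m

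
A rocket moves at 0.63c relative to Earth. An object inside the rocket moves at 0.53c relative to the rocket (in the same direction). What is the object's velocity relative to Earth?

u = (u' + v)/(1 + u'v/c²)
Numerator: 0.53 + 0.63 = 1.16
Denominator: 1 + 0.3339 = 1.3339
u = 1.16/1.3339 = 0.8696c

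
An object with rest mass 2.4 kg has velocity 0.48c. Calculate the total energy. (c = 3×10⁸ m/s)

γ = 1/√(1 - 0.48²) = 1.140
mc² = 2.4 × (3×10⁸)² = 2.160×10¹⁷ J
E = γmc² = 1.140 × 2.160×10¹⁷ = 2.462×10¹⁷ J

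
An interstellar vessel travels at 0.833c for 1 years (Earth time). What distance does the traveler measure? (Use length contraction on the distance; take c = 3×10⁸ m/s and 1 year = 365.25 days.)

Earth distance: d = v × t = 0.833c × 1 yr = 7.8862×10¹⁵ m
γ = 1.8074
d' = d/γ = 7.8862×10¹⁵/1.8074 = 4.363×10¹⁵ m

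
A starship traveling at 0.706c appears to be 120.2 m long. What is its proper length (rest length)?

Contracted length L = 120.2 m
γ = 1/√(1 - 0.706²) = 1.412
L₀ = γL = 1.412 × 120.2 = 169.7 m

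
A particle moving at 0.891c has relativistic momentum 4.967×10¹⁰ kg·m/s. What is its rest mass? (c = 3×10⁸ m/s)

γ = 1/√(1 - 0.891²) = 2.2026
v = 0.891 × 3×10⁸ = 2.673×10⁸ m/s
m = p/(γv) = 4.967×10¹⁰/(2.2026 × 2.673×10⁸) = 84.36 kg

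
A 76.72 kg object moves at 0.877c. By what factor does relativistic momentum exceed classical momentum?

p_rel = γmv, p_class = mv
Ratio = γ = 1/√(1 - 0.877²) = 2.081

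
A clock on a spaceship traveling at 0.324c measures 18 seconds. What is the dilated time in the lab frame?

Proper time Δt₀ = 18 seconds
γ = 1/√(1 - 0.324²) = 1.057
Δt = γΔt₀ = 1.057 × 18 = 19.03 seconds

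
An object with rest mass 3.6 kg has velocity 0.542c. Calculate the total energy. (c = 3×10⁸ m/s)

γ = 1/√(1 - 0.542²) = 1.1899
mc² = 3.6 × (3×10⁸)² = 3.240×10¹⁷ J
E = γmc² = 1.1899 × 3.240×10¹⁷ = 3.855×10¹⁷ J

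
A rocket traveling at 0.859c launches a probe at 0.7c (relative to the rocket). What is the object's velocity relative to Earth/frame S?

u = (u' + v)/(1 + u'v/c²)
Numerator: 0.7 + 0.859 = 1.559
Denominator: 1 + 0.6013 = 1.6013
u = 1.559/1.6013 = 0.9736c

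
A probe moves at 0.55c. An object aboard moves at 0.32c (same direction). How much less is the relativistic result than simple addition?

Classical: u' + v = 0.32 + 0.55 = 0.87c
Relativistic: u = (0.32 + 0.55)/(1 + 0.176) = 0.87/1.176 = 0.7398c
Difference: 0.87 - 0.7398 = 0.1302c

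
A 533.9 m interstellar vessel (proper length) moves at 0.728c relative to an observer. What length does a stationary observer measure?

Proper length L₀ = 533.9 m
γ = 1/√(1 - 0.728²) = 1.4586
L = L₀/γ = 533.9/1.4586 = 366.0 m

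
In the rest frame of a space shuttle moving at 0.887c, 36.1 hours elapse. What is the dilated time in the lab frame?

Proper time Δt₀ = 36.1 hours
γ = 1/√(1 - 0.887²) = 2.1656
Δt = γΔt₀ = 2.1656 × 36.1 = 78.18 hours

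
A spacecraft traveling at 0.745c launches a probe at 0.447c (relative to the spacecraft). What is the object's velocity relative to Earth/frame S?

u = (u' + v)/(1 + u'v/c²)
Numerator: 0.447 + 0.745 = 1.192
Denominator: 1 + 0.333015 = 1.333015
u = 1.192/1.333015 = 0.8942c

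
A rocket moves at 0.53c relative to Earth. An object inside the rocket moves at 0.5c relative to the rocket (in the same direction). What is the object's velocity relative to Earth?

u = (u' + v)/(1 + u'v/c²)
Numerator: 0.5 + 0.53 = 1.03
Denominator: 1 + 0.265 = 1.265
u = 1.03/1.265 = 0.8142c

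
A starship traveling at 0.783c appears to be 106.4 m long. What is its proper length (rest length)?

Contracted length L = 106.4 m
γ = 1/√(1 - 0.783²) = 1.608
L₀ = γL = 1.608 × 106.4 = 171.1 m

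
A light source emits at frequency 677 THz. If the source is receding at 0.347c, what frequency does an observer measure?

β = v/c = 0.347
(1-β)/(1+β) = 0.653/1.347 = 0.4848
Doppler factor = √(0.4848) = 0.6963
f_obs = 677 × 0.6963 = 471.4 THz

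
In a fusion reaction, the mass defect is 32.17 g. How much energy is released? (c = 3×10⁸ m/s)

Convert mass defect: Δm = 32.17 g = 0.03217 kg
E = Δm·c² = 0.03217 × (3×10⁸)²
= 0.03217 × 9×10¹⁶ = 2.895×10¹⁵ J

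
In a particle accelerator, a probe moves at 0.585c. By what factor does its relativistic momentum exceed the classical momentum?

p_rel = γmv, p_class = mv
Ratio = γ = 1/√(1 - 0.585²)
= 1/√(0.657775) = 1.233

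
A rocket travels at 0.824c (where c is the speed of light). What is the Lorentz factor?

v/c = 0.824, so (v/c)² = 0.678976
1 - (v/c)² = 0.321024
γ = 1/√(0.321024) = 1.765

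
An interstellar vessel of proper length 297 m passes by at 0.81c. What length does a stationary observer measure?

Proper length L₀ = 297 m
γ = 1/√(1 - 0.81²) = 1.705
L = L₀/γ = 297/1.705 = 174.2 m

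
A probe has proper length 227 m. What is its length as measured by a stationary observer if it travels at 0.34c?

Proper length L₀ = 227 m
γ = 1/√(1 - 0.34²) = 1.063
L = L₀/γ = 227/1.063 = 213.5 m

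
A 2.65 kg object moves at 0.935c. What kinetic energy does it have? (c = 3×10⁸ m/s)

γ = 1/√(1 - 0.935²) = 2.8197
γ - 1 = 1.8197
KE = (γ-1)mc² = 1.8197 × 2.65 × (3×10⁸)² = 4.340×10¹⁷ J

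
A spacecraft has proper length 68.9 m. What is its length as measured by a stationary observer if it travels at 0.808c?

Proper length L₀ = 68.9 m
γ = 1/√(1 - 0.808²) = 1.6973
L = L₀/γ = 68.9/1.6973 = 40.59 m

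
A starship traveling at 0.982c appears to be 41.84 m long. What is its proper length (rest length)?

Contracted length L = 41.84 m
γ = 1/√(1 - 0.982²) = 5.294
L₀ = γL = 5.294 × 41.84 = 221.5 m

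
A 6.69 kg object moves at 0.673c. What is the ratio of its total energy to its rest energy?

E = γmc², E₀ = mc²
E/E₀ = γ = 1/√(1 - 0.673²) = 1.352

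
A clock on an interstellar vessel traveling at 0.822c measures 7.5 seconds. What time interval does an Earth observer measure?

Proper time Δt₀ = 7.5 seconds
γ = 1/√(1 - 0.822²) = 1.756
Δt = γΔt₀ = 1.756 × 7.5 = 13.17 seconds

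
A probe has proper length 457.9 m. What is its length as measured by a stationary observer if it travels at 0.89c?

Proper length L₀ = 457.9 m
γ = 1/√(1 - 0.89²) = 2.193
L = L₀/γ = 457.9/2.193 = 208.8 m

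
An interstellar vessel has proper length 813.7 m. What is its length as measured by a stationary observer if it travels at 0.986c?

Proper length L₀ = 813.7 m
γ = 1/√(1 - 0.986²) = 5.997
L = L₀/γ = 813.7/5.997 = 135.7 m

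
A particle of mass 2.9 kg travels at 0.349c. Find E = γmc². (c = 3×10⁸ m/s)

γ = 1/√(1 - 0.349²) = 1.067
mc² = 2.9 × (3×10⁸)² = 2.610×10¹⁷ J
E = γmc² = 1.067 × 2.610×10¹⁷ = 2.785×10¹⁷ J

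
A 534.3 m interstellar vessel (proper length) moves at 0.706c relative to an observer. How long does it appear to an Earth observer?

Proper length L₀ = 534.3 m
γ = 1/√(1 - 0.706²) = 1.412
L = L₀/γ = 534.3/1.412 = 378.4 m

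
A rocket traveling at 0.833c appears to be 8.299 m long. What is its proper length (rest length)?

Contracted length L = 8.299 m
γ = 1/√(1 - 0.833²) = 1.807
L₀ = γL = 1.807 × 8.299 = 15.00 m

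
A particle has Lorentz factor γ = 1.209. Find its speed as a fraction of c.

From γ = 1/√(1 - v²/c²):
1/γ² = 1/1.209² = 0.6841
v²/c² = 1 - 0.6841 = 0.3159
v/c = √(0.3159) = 0.5620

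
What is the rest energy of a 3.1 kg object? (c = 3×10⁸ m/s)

c² = (3×10⁸)² = 9.000×10¹⁶ m²/s²
E₀ = mc² = 3.1 × 9.000×10¹⁶ = 2.790×10¹⁷ J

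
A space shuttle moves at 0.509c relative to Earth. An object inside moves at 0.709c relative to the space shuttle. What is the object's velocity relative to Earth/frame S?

u = (u' + v)/(1 + u'v/c²)
Numerator: 0.709 + 0.509 = 1.218
Denominator: 1 + 0.360881 = 1.360881
u = 1.218/1.360881 = 0.8950c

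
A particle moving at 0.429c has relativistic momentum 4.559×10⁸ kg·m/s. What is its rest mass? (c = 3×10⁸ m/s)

γ = 1/√(1 - 0.429²) = 1.107
v = 0.429 × 3×10⁸ = 1.287×10⁸ m/s
m = p/(γv) = 4.559×10⁸/(1.107 × 1.287×10⁸) = 3.200 kg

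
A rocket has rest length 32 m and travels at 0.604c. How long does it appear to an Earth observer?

Proper length L₀ = 32 m
γ = 1/√(1 - 0.604²) = 1.255
L = L₀/γ = 32/1.255 = 25.50 m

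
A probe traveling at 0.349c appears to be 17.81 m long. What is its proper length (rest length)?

Contracted length L = 17.81 m
γ = 1/√(1 - 0.349²) = 1.067
L₀ = γL = 1.067 × 17.81 = 19.00 m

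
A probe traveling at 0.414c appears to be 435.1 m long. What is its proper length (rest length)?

Contracted length L = 435.1 m
γ = 1/√(1 - 0.414²) = 1.0986
L₀ = γL = 1.0986 × 435.1 = 478.0 m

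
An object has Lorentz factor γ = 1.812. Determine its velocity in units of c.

From γ = 1/√(1 - v²/c²):
1/γ² = 1/1.812² = 0.3046
v²/c² = 1 - 0.3046 = 0.6954
v/c = √(0.6954) = 0.8339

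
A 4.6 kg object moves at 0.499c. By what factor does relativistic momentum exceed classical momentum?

p_rel = γmv, p_class = mv
Ratio = γ = 1/√(1 - 0.499²) = 1.154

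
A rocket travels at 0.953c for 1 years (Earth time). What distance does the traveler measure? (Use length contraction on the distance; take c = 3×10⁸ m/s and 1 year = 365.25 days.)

Earth distance: d = v × t = 0.953c × 1 yr = 9.022×10¹⁵ m
γ = 3.301
d' = d/γ = 9.022×10¹⁵/3.301 = 2.733×10¹⁵ m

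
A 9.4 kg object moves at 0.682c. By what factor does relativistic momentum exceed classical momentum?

p_rel = γmv, p_class = mv
Ratio = γ = 1/√(1 - 0.682²) = 1.367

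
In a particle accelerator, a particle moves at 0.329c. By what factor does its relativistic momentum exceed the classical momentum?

p_rel = γmv, p_class = mv
Ratio = γ = 1/√(1 - 0.329²)
= 1/√(0.891759) = 1.059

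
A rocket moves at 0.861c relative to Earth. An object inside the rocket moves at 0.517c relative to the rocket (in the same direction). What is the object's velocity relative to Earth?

u = (u' + v)/(1 + u'v/c²)
Numerator: 0.517 + 0.861 = 1.378
Denominator: 1 + 0.445137 = 1.445137
u = 1.378/1.445137 = 0.9535c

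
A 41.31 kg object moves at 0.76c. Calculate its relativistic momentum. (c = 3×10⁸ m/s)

γ = 1/√(1 - 0.76²) = 1.5386
v = 0.76 × 3×10⁸ = 2.280×10⁸ m/s
p = γmv = 1.5386 × 41.31 × 2.280×10⁸ = 1.449×10¹⁰ kg·m/s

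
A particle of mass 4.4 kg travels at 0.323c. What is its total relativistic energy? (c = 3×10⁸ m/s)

γ = 1/√(1 - 0.323²) = 1.0566
mc² = 4.4 × (3×10⁸)² = 3.960×10¹⁷ J
E = γmc² = 1.0566 × 3.960×10¹⁷ = 4.184×10¹⁷ J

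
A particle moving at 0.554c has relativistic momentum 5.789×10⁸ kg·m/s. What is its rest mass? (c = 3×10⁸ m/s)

γ = 1/√(1 - 0.554²) = 1.201
v = 0.554 × 3×10⁸ = 1.662×10⁸ m/s
m = p/(γv) = 5.789×10⁸/(1.201 × 1.662×10⁸) = 2.900 kg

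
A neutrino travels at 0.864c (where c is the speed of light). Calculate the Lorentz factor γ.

v/c = 0.864, so (v/c)² = 0.746496
1 - (v/c)² = 0.253504
γ = 1/√(0.253504) = 1.986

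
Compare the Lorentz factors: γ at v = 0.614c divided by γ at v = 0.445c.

γ₁ = 1/√(1 - 0.614²) = 1.2669
γ₂ = 1/√(1 - 0.445²) = 1.1167
γ₁/γ₂ = 1.2669/1.1167 = 1.135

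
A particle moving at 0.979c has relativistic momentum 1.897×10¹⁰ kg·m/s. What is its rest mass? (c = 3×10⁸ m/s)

γ = 1/√(1 - 0.979²) = 4.905
v = 0.979 × 3×10⁸ = 2.937×10⁸ m/s
m = p/(γv) = 1.897×10¹⁰/(4.905 × 2.937×10⁸) = 13.17 kg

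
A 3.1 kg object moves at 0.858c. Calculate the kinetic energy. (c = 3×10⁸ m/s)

γ = 1/√(1 - 0.858²) = 1.9469
γ - 1 = 0.9469
KE = (γ-1)mc² = 0.9469 × 3.1 × (3×10⁸)² = 2.642×10¹⁷ J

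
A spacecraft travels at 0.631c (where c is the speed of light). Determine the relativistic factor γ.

v/c = 0.631, so (v/c)² = 0.398161
1 - (v/c)² = 0.601839
γ = 1/√(0.601839) = 1.289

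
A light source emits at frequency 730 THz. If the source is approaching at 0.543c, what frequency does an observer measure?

β = v/c = 0.543
(1+β)/(1-β) = 1.543/0.457 = 3.376
Doppler factor = √(3.376) = 1.837
f_obs = 730 × 1.837 = 1341 THz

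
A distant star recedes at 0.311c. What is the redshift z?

β = 0.311
(1+β)/(1-β) = 1.311/0.689 = 1.9028
√(1.9028) = 1.3794
z = 1.3794 - 1 = 0.3794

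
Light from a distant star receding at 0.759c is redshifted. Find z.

β = 0.759
(1+β)/(1-β) = 1.759/0.241 = 7.299
√(7.299) = 2.702
z = 2.702 - 1 = 1.702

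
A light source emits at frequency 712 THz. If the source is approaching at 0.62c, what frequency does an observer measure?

β = v/c = 0.62
(1+β)/(1-β) = 1.62/0.38 = 4.263
Doppler factor = √(4.263) = 2.065
f_obs = 712 × 2.065 = 1470 THz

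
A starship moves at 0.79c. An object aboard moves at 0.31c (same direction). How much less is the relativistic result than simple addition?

Classical: u' + v = 0.31 + 0.79 = 1.1c
Relativistic: u = (0.31 + 0.79)/(1 + 0.2449) = 1.1/1.2449 = 0.8836c
Difference: 1.1 - 0.8836 = 0.2164c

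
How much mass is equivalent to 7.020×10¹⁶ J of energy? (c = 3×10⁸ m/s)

From E = mc², we get m = E/c²
c² = (3×10⁸)² = 9×10¹⁶ m²/s²
m = 7.020×10¹⁶ / 9×10¹⁶ = 0.7800 kg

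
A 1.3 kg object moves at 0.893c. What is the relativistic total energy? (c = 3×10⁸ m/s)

γ = 1/√(1 - 0.893²) = 2.222
mc² = 1.3 × (3×10⁸)² = 1.170×10¹⁷ J
E = γmc² = 2.222 × 1.170×10¹⁷ = 2.600×10¹⁷ J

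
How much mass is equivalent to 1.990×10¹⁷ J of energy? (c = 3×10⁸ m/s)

From E = mc², we get m = E/c²
c² = (3×10⁸)² = 9×10¹⁶ m²/s²
m = 1.990×10¹⁷ / 9×10¹⁶ = 2.211 kg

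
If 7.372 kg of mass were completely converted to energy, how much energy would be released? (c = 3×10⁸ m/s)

Using E = mc²:
c² = (3×10⁸)² = 9×10¹⁶ m²/s²
E = 7.372 × 9×10¹⁶ = 6.635×10¹⁷ J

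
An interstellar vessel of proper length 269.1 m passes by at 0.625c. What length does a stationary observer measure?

Proper length L₀ = 269.1 m
γ = 1/√(1 - 0.625²) = 1.281
L = L₀/γ = 269.1/1.281 = 210.1 m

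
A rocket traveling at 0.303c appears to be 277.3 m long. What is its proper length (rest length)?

Contracted length L = 277.3 m
γ = 1/√(1 - 0.303²) = 1.0493
L₀ = γL = 1.0493 × 277.3 = 291.0 m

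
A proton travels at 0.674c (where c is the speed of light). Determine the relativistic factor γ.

v/c = 0.674, so (v/c)² = 0.454276
1 - (v/c)² = 0.545724
γ = 1/√(0.545724) = 1.354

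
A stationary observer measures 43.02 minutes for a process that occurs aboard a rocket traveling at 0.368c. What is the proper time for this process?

Dilated time Δt = 43.02 minutes
γ = 1/√(1 - 0.368²) = 1.0755
Δt₀ = Δt/γ = 43.02/1.0755 = 40.00 minutes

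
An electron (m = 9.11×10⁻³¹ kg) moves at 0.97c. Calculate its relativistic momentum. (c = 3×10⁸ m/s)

γ = 1/√(1 - 0.97²) = 4.113
v = 0.97 × 3×10⁸ = 2.910×10⁸ m/s
p = γmv = 4.113 × 9.11×10⁻³¹ × 2.910×10⁸ = 1.090×10⁻²¹ kg·m/s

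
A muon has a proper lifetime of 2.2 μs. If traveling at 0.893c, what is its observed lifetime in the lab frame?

Proper lifetime τ₀ = 2.2 μs
γ = 1/√(1 - 0.893²) = 2.222
τ = γτ₀ = 2.222 × 2.2 μs = 4.888 μs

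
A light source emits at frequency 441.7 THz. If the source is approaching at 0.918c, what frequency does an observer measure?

β = v/c = 0.918
(1+β)/(1-β) = 1.918/0.082 = 23.39
Doppler factor = √(23.39) = 4.836
f_obs = 441.7 × 4.836 = 2136 THz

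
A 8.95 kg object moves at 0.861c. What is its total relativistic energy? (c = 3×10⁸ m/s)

γ = 1/√(1 - 0.861²) = 1.966
mc² = 8.95 × (3×10⁸)² = 8.055×10¹⁷ J
E = γmc² = 1.966 × 8.055×10¹⁷ = 1.584×10¹⁸ J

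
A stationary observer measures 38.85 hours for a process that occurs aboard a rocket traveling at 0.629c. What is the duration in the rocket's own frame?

Dilated time Δt = 38.85 hours
γ = 1/√(1 - 0.629²) = 1.2863
Δt₀ = Δt/γ = 38.85/1.2863 = 30.20 hours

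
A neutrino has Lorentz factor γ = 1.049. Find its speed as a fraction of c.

From γ = 1/√(1 - v²/c²):
1/γ² = 1/1.049² = 0.90876
v²/c² = 1 - 0.90876 = 0.09124
v/c = √(0.09124) = 0.3021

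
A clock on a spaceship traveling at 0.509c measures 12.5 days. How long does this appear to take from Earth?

Proper time Δt₀ = 12.5 days
γ = 1/√(1 - 0.509²) = 1.1618
Δt = γΔt₀ = 1.1618 × 12.5 = 14.52 days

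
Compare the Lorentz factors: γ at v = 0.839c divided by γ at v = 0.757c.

γ₁ = 1/√(1 - 0.839²) = 1.838
γ₂ = 1/√(1 - 0.757²) = 1.530
γ₁/γ₂ = 1.838/1.530 = 1.201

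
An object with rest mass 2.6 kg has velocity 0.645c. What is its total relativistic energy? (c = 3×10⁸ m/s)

γ = 1/√(1 - 0.645²) = 1.3086
mc² = 2.6 × (3×10⁸)² = 2.340×10¹⁷ J
E = γmc² = 1.3086 × 2.340×10¹⁷ = 3.062×10¹⁷ J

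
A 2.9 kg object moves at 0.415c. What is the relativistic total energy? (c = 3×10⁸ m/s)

γ = 1/√(1 - 0.415²) = 1.0991
mc² = 2.9 × (3×10⁸)² = 2.610×10¹⁷ J
E = γmc² = 1.0991 × 2.610×10¹⁷ = 2.869×10¹⁷ J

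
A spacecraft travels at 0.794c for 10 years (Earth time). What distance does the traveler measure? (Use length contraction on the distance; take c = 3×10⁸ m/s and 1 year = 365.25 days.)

Earth distance: d = v × t = 0.794c × 10 yr = 7.517×10¹⁶ m
γ = 1.645
d' = d/γ = 7.517×10¹⁶/1.645 = 4.570×10¹⁶ m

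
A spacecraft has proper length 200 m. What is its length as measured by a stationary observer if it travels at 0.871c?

Proper length L₀ = 200 m
γ = 1/√(1 - 0.871²) = 2.0355
L = L₀/γ = 200/2.0355 = 98.26 m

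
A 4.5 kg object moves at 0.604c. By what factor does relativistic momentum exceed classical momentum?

p_rel = γmv, p_class = mv
Ratio = γ = 1/√(1 - 0.604²) = 1.255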